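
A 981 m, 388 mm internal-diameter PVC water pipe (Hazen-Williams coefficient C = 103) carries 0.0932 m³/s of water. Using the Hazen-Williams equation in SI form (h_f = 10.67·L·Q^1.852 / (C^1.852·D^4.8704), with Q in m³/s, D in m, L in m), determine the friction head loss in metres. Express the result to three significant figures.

h_f ≈ 2.43 m

h_f = 10.67·981·0.0932^1.852 / (103^1.852·0.388^4.8704) = 2.432 m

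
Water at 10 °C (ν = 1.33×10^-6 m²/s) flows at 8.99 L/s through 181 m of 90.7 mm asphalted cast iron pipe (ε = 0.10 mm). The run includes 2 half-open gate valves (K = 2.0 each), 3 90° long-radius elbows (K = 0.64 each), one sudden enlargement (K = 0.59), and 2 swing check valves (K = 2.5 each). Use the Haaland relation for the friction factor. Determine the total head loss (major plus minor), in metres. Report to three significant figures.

H_L ≈ 5.55 m

V = 4Q/(πD²) = 1.391 m/s; V²/2g = 0.09868 m
Re = 9.49×10^4, ε/D = 0.00110 → f = 0.02242 (Haaland)
Major: h_f = f(L/D)·V²/2g = 0.02242·1996·0.09868 = 4.414 m
Minor: ΣK = 11.5; h_m = ΣK·V²/2g = 1.136 m
Total H_L = 4.414 + 1.136 = 5.550 m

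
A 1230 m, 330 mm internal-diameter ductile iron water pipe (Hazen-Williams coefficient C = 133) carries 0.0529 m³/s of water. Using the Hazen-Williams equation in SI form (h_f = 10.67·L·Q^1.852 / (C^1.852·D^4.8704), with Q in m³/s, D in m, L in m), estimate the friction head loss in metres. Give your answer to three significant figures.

h_f = 10.67·1230·0.0529^1.852 / (133^1.852·0.330^4.8704) = 1.464 m

h_f ≈ 1.46 m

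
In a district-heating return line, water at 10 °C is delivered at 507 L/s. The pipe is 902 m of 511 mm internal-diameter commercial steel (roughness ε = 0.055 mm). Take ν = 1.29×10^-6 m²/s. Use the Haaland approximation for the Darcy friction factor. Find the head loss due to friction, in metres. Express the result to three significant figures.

V = 4Q/(πD²) = 4·0.507/(π·0.511²) = 2.472 m/s
Re = VD/ν = 2.472·0.511/1.29×10^-6 = 9.79×10^5 → turbulent
ε/D = 0.055/511 = 1.08×10^-4
Haaland: f = 0.01346
h_f = f(L/D)V²/(2g) = 0.01346·(902/0.511)·2.472²/(2·9.81) = 7.400 m

h_f ≈ 7.40 m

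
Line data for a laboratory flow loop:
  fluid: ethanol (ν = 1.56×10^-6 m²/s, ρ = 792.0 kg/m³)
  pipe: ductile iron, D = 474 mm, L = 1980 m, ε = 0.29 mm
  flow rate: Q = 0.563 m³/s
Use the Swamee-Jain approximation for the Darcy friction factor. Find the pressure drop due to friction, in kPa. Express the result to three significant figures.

V = 4Q/(πD²) = 4·0.563/(π·0.474²) = 3.191 m/s
Re = VD/ν = 3.191·0.474/1.56×10^-6 = 9.69×10^5 → turbulent
ε/D = 0.29/474 = 6.12×10^-4
Swamee-Jain: f = 0.01803
h_f = f(L/D)V²/(2g) = 0.01803·(1980/0.474)·3.191²/(2·9.81) = 39.07 m
Δp = ρg·h_f = 792.0·9.81·39.07 = 303.6 kPa

Δp ≈ 304 kPa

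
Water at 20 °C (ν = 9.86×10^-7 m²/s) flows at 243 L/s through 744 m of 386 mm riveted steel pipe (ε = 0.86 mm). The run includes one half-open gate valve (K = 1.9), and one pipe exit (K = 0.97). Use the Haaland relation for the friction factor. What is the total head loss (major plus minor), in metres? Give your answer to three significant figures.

H_L ≈ 10.9 m

V = 4Q/(πD²) = 2.077 m/s; V²/2g = 0.2198 m
Re = 8.13×10^5, ε/D = 0.00223 → f = 0.02434 (Haaland)
Major: h_f = f(L/D)·V²/2g = 0.02434·1927·0.2198 = 10.31 m
Minor: ΣK = 2.87; h_m = ΣK·V²/2g = 0.6308 m
Total H_L = 10.31 + 0.6308 = 10.94 m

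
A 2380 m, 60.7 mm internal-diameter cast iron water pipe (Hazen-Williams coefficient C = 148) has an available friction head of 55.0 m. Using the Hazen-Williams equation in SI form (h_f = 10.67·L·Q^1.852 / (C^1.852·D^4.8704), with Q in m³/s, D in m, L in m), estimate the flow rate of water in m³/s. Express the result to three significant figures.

Rearranging: Q = [h_f·C^1.852·D^4.8704 / (10.67·L)]^(1/1.852)
Q = [55.0·148^1.852·0.0607^4.8704 / (10.67·2380)]^0.540 = 0.003401 m³/s

Q ≈ 0.00340 m³/s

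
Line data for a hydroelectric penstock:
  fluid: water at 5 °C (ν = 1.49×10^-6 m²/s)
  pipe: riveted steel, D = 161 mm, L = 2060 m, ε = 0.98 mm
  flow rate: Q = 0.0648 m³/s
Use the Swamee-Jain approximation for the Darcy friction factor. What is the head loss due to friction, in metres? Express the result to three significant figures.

V = 4Q/(πD²) = 4·0.0648/(π·0.161²) = 3.183 m/s
Re = VD/ν = 3.183·0.161/1.49×10^-6 = 3.44×10^5 → turbulent
ε/D = 0.98/161 = 0.00609
Swamee-Jain: f = 0.03262
h_f = f(L/D)V²/(2g) = 0.03262·(2060/0.161)·3.183²/(2·9.81) = 215.5 m

h_f ≈ 216 m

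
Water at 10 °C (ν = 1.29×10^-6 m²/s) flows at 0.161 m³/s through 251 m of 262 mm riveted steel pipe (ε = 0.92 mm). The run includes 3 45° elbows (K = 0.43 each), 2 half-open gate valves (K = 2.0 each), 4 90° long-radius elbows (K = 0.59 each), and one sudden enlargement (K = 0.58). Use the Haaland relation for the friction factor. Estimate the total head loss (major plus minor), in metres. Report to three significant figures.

H_L ≈ 15.8 m

V = 4Q/(πD²) = 2.986 m/s; V²/2g = 0.4545 m
Re = 6.07×10^5, ε/D = 0.00351 → f = 0.02760 (Haaland)
Major: h_f = f(L/D)·V²/2g = 0.02760·958.0·0.4545 = 12.02 m
Minor: ΣK = 8.23; h_m = ΣK·V²/2g = 3.741 m
Total H_L = 12.02 + 3.741 = 15.76 m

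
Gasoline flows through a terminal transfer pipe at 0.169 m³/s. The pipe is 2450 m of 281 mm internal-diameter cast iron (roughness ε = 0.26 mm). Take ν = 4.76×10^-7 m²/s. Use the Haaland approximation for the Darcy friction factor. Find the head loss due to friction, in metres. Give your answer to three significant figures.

h_f ≈ 64.3 m

V = 4Q/(πD²) = 4·0.169/(π·0.281²) = 2.725 m/s
Re = VD/ν = 2.725·0.281/4.76×10^-7 = 1.61×10^6 → turbulent
ε/D = 0.26/281 = 9.25×10^-4
Haaland: f = 0.01948
h_f = f(L/D)V²/(2g) = 0.01948·(2450/0.281)·2.725²/(2·9.81) = 64.30 m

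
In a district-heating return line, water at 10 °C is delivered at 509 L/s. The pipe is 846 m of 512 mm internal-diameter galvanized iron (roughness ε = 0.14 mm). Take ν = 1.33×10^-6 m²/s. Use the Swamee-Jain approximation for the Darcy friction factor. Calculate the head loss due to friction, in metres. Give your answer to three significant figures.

V = 4Q/(πD²) = 4·0.509/(π·0.512²) = 2.472 m/s
Re = VD/ν = 2.472·0.512/1.33×10^-6 = 9.52×10^5 → turbulent
ε/D = 0.14/512 = 2.73×10^-4
Swamee-Jain: f = 0.01555
h_f = f(L/D)V²/(2g) = 0.01555·(846/0.512)·2.472²/(2·9.81) = 8.004 m

h_f ≈ 8.00 m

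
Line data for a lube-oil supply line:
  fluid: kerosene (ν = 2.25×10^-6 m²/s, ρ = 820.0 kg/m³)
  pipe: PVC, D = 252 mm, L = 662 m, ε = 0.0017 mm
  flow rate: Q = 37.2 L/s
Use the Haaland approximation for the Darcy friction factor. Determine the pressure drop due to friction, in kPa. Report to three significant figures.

Δp ≈ 11.1 kPa

V = 4Q/(πD²) = 4·0.0372/(π·0.252²) = 0.7459 m/s
Re = VD/ν = 0.7459·0.252/2.25×10^-6 = 8.35×10^4 → turbulent
ε/D = 0.0017/252 = 6.75×10^-6
Haaland: f = 0.01853
h_f = f(L/D)V²/(2g) = 0.01853·(662/0.252)·0.7459²/(2·9.81) = 1.380 m
Δp = ρg·h_f = 820.0·9.81·1.380 = 11.10 kPa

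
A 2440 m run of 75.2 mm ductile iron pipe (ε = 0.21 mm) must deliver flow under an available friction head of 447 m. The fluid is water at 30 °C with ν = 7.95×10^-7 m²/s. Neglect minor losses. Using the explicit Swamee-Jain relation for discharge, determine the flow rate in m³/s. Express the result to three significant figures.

Q ≈ 0.0143 m³/s

Swamee-Jain (Type II): Q = -0.965·√(gD⁵h_f/L)·ln[ε/(3.7D) + √(3.17ν²L/(gD³h_f))]
√(gD⁵h_f/L) = √(9.81·0.0752⁵·447/2440) = 0.002079
ε/(3.7D) = 7.55×10^-4; √(3.17ν²L/(gD³h_f)) = 5.12×10^-5
Q = -0.965·0.002079·ln(8.059×10^-4) = 0.01429 m³/s
Check: V = 3.22 m/s, Re = 3.04×10^5, f = 0.02626, h_f = 450 m ≈ 447 m ✓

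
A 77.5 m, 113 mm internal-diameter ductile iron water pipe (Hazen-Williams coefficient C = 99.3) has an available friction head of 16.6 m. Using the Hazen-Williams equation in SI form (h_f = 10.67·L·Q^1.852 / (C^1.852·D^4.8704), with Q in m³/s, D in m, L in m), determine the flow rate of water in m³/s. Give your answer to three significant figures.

Rearranging: Q = [h_f·C^1.852·D^4.8704 / (10.67·L)]^(1/1.852)
Q = [16.6·99.3^1.852·0.113^4.8704 / (10.67·77.5)]^0.540 = 0.03893 m³/s

Q ≈ 0.0389 m³/s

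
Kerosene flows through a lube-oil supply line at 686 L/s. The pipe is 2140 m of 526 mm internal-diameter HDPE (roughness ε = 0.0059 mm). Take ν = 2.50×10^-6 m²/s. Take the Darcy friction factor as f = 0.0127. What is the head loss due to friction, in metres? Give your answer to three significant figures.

h_f ≈ 26.2 m

V = 4Q/(πD²) = 4·0.686/(π·0.526²) = 3.157 m/s
h_f = f(L/D)V²/(2g) = 0.01270·(2140/0.526)·3.157²/(2·9.81) = 26.25 m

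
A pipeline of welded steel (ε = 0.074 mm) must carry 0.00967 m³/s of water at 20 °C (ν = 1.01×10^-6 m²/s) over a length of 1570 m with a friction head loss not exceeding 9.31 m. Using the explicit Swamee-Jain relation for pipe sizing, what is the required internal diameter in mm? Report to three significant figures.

D ≈ 124 mm

Swamee-Jain (Type III): D = 0.66·[ε^1.25·(LQ²/(gh_f))^4.75 + ν·Q^9.4·(L/(gh_f))^5.2]^0.04
LQ²/(gh_f) = 0.001607; L/(gh_f) = 17.19
Term 1 = ε^1.25·(…)^4.75 = 3.68×10^-19; Term 2 = ν·Q^9.4·(…)^5.2 = 3.10×10^-19
D = 0.66·(3.68×10^-19 + 3.10×10^-19)^0.04 = 0.1238 m = 124 mm
Check: V = 0.803 m/s, Re = 9.85×10^4, f = 0.02087, h_f = 8.70 m ≈ 9.31 m ✓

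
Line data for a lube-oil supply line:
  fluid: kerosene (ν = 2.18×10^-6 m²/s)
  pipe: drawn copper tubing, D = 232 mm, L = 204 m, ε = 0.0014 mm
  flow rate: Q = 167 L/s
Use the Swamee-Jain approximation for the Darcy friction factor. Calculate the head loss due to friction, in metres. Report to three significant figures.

h_f ≈ 9.51 m

V = 4Q/(πD²) = 4·0.167/(π·0.232²) = 3.950 m/s
Re = VD/ν = 3.950·0.232/2.18×10^-6 = 4.20×10^5 → turbulent
ε/D = 0.0014/232 = 6.03×10^-6
Swamee-Jain: f = 0.01359
h_f = f(L/D)V²/(2g) = 0.01359·(204/0.232)·3.950²/(2·9.81) = 9.508 m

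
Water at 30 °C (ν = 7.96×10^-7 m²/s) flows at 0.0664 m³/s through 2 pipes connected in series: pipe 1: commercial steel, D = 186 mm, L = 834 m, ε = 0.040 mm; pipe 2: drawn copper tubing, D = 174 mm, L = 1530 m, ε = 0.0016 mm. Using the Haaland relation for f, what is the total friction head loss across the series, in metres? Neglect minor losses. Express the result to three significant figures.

Pipe 1: V = 2.444 m/s, Re = 5.71×10^5, ε/D = 2.15×10^-4, f = 0.01527, h_1 = f(L/D)V²/2g = 20.84 m
Pipe 2: V = 2.792 m/s, Re = 6.10×10^5, ε/D = 9.20×10^-6, f = 0.01273, h_2 = f(L/D)V²/2g = 44.48 m
Series → Q common, losses add: H = Σh = 65.33 m

H ≈ 65.3 m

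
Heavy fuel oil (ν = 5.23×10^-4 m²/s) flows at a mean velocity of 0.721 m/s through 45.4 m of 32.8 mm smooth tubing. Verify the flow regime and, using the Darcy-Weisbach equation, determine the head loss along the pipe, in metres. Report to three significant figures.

h_f ≈ 51.9 m

Re = VD/ν = 0.721·0.03280/5.23×10^-4 = 45.2 → laminar (Re < 2300)
f = 64/Re = 1.415
h_f = f(L/D)V²/(2g) = 1.415·(45.4/0.03280)·0.721²/(2·9.81) = 51.91 m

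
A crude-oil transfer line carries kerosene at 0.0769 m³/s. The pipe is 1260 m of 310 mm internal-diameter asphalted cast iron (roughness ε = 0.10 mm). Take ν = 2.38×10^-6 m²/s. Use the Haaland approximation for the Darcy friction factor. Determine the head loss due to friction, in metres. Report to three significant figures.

V = 4Q/(πD²) = 4·0.0769/(π·0.310²) = 1.019 m/s
Re = VD/ν = 1.019·0.310/2.38×10^-6 = 1.33×10^5 → turbulent
ε/D = 0.10/310 = 3.23×10^-4
Haaland: f = 0.01854
h_f = f(L/D)V²/(2g) = 0.01854·(1260/0.310)·1.019²/(2·9.81) = 3.987 m

h_f ≈ 3.99 m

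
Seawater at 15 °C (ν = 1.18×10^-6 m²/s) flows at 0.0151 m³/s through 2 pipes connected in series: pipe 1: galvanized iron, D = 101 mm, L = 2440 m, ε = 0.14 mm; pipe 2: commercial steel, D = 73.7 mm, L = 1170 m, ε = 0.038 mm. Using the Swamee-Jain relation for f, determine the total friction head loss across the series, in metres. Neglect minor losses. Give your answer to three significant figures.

Pipe 1: V = 1.885 m/s, Re = 1.61×10^5, ε/D = 0.00139, f = 0.02285, h_1 = f(L/D)V²/2g = 99.96 m
Pipe 2: V = 3.540 m/s, Re = 2.21×10^5, ε/D = 5.16×10^-4, f = 0.01885, h_2 = f(L/D)V²/2g = 191.1 m
Series → Q common, losses add: H = Σh = 291.1 m

H ≈ 291 m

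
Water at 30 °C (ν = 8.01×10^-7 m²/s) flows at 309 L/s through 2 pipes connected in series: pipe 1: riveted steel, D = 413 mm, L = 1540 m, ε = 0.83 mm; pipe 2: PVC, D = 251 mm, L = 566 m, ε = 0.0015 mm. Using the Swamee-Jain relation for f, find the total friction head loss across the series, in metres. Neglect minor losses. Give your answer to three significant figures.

Pipe 1: V = 2.307 m/s, Re = 1.19×10^6, ε/D = 0.00201, f = 0.02367, h_1 = f(L/D)V²/2g = 23.94 m
Pipe 2: V = 6.245 m/s, Re = 1.96×10^6, ε/D = 5.98×10^-6, f = 0.01063, h_2 = f(L/D)V²/2g = 47.62 m
Series → Q common, losses add: H = Σh = 71.56 m

H ≈ 71.6 m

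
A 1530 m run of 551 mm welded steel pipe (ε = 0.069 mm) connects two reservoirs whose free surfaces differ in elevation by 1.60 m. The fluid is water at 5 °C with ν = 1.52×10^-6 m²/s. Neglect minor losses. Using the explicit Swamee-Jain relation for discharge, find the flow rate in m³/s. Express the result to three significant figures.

Q ≈ 0.203 m³/s

Swamee-Jain (Type II): Q = -0.965·√(gD⁵h_f/L)·ln[ε/(3.7D) + √(3.17ν²L/(gD³h_f))]
√(gD⁵h_f/L) = √(9.81·0.551⁵·1.60/1530) = 0.02283
ε/(3.7D) = 3.38×10^-5; √(3.17ν²L/(gD³h_f)) = 6.53×10^-5
Q = -0.965·0.02283·ln(9.917×10^-5) = 0.2031 m³/s
Check: V = 0.852 m/s, Re = 3.09×10^5, f = 0.01561, h_f = 1.60 m ≈ 1.60 m ✓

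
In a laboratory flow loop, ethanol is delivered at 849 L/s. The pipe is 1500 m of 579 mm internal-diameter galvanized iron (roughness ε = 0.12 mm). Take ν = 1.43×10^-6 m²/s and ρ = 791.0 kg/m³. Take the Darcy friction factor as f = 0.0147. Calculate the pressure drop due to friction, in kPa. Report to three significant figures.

Δp ≈ 157 kPa

V = 4Q/(πD²) = 4·0.849/(π·0.579²) = 3.224 m/s
h_f = f(L/D)V²/(2g) = 0.01470·(1500/0.579)·3.224²/(2·9.81) = 20.18 m
Δp = ρg·h_f = 791.0·9.81·20.18 = 156.6 kPa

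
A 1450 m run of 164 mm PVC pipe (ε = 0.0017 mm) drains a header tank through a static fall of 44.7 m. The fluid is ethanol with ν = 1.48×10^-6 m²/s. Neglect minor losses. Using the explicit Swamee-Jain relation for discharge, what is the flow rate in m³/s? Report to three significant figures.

Swamee-Jain (Type II): Q = -0.965·√(gD⁵h_f/L)·ln[ε/(3.7D) + √(3.17ν²L/(gD³h_f))]
√(gD⁵h_f/L) = √(9.81·0.164⁵·44.7/1450) = 0.005990
ε/(3.7D) = 2.80×10^-6; √(3.17ν²L/(gD³h_f)) = 7.21×10^-5
Q = -0.965·0.005990·ln(7.495×10^-5) = 0.05490 m³/s
Check: V = 2.60 m/s, Re = 2.88×10^5, f = 0.01460, h_f = 44.5 m ≈ 44.7 m ✓

Q ≈ 0.0549 m³/s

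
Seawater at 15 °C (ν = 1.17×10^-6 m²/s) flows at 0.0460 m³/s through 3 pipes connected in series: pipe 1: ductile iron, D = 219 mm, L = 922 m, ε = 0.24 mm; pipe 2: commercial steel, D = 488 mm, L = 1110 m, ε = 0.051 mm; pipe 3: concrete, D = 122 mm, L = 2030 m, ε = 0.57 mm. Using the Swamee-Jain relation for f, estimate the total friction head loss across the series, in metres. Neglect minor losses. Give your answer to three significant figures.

H ≈ 402 m

Pipe 1: V = 1.221 m/s, Re = 2.29×10^5, ε/D = 0.00110, f = 0.02141, h_1 = f(L/D)V²/2g = 6.850 m
Pipe 2: V = 0.2459 m/s, Re = 1.03×10^5, ε/D = 1.05×10^-4, f = 0.01839, h_2 = f(L/D)V²/2g = 0.1290 m
Pipe 3: V = 3.935 m/s, Re = 4.10×10^5, ε/D = 0.00467, f = 0.03011, h_3 = f(L/D)V²/2g = 395.4 m
Series → Q common, losses add: H = Σh = 402.4 m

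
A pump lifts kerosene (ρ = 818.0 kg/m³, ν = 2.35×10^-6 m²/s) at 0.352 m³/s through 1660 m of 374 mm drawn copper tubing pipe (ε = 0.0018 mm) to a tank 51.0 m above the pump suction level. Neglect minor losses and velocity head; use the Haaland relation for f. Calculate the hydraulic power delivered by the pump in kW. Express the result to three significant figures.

P_hyd ≈ 230 kW

V = 4Q/(πD²) = 3.204 m/s; Re = 5.10×10^5; ε/D = 4.81×10^-6; f = 0.01307
h_f = f(L/D)V²/2g = 30.36 m
Total head H = z + h_f = 51.0 + 30.36 = 81.36 m
P_hyd = ρgQH = 818.0·9.81·0.352·81.36 = 229.8 kW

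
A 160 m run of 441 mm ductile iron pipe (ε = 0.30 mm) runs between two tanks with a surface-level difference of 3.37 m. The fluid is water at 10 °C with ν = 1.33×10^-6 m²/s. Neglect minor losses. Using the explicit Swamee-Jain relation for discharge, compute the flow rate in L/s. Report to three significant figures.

Swamee-Jain (Type II): Q = -0.965·√(gD⁵h_f/L)·ln[ε/(3.7D) + √(3.17ν²L/(gD³h_f))]
√(gD⁵h_f/L) = √(9.81·0.441⁵·3.37/160) = 0.05871
ε/(3.7D) = 1.84×10^-4; √(3.17ν²L/(gD³h_f)) = 1.78×10^-5
Q = -0.965·0.05871·ln(2.016×10^-4) = 0.4820 m³/s
Check: V = 3.16 m/s, Re = 1.05×10^6, f = 0.01839, h_f = 3.39 m ≈ 3.37 m ✓

Q ≈ 482 L/s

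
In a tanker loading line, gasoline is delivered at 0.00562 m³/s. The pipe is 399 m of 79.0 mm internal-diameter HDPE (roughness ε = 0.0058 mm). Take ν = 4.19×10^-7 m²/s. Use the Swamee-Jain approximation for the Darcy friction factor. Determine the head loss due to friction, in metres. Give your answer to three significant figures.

h_f ≈ 5.40 m

V = 4Q/(πD²) = 4·0.00562/(π·0.0790²) = 1.147 m/s
Re = VD/ν = 1.147·0.0790/4.19×10^-7 = 2.16×10^5 → turbulent
ε/D = 0.0058/79.0 = 7.34×10^-5
Swamee-Jain: f = 0.01597
h_f = f(L/D)V²/(2g) = 0.01597·(399/0.0790)·1.147²/(2·9.81) = 5.404 m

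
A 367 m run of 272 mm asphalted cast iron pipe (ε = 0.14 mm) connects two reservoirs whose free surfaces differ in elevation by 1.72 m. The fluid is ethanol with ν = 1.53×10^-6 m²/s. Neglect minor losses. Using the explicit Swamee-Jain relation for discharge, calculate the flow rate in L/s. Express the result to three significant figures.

Swamee-Jain (Type II): Q = -0.965·√(gD⁵h_f/L)·ln[ε/(3.7D) + √(3.17ν²L/(gD³h_f))]
√(gD⁵h_f/L) = √(9.81·0.272⁵·1.72/367) = 0.008273
ε/(3.7D) = 1.39×10^-4; √(3.17ν²L/(gD³h_f)) = 8.96×10^-5
Q = -0.965·0.008273·ln(2.287×10^-4) = 0.06693 m³/s
Check: V = 1.15 m/s, Re = 2.05×10^5, f = 0.01897, h_f = 1.73 m ≈ 1.72 m ✓

Q ≈ 66.9 L/s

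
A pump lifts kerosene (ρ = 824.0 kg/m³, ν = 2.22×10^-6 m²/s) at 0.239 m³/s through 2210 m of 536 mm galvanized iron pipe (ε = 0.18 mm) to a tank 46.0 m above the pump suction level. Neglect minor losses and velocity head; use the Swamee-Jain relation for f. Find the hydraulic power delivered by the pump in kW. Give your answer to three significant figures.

V = 4Q/(πD²) = 1.059 m/s; Re = 2.56×10^5; ε/D = 3.36×10^-4; f = 0.01756
h_f = f(L/D)V²/2g = 4.141 m
Total head H = z + h_f = 46.0 + 4.141 = 50.14 m
P_hyd = ρgQH = 824.0·9.81·0.239·50.14 = 96.87 kW

P_hyd ≈ 96.9 kW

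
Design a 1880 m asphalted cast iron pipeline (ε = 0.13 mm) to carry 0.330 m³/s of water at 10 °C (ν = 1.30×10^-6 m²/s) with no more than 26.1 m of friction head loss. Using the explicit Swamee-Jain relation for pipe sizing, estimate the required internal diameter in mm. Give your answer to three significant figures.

D ≈ 408 mm

Swamee-Jain (Type III): D = 0.66·[ε^1.25·(LQ²/(gh_f))^4.75 + ν·Q^9.4·(L/(gh_f))^5.2]^0.04
LQ²/(gh_f) = 0.7996; L/(gh_f) = 7.343
Term 1 = ε^1.25·(…)^4.75 = 4.80×10^-6; Term 2 = ν·Q^9.4·(…)^5.2 = 1.23×10^-6
D = 0.66·(4.80×10^-6 + 1.23×10^-6)^0.04 = 0.4081 m = 408 mm
Check: V = 2.52 m/s, Re = 7.92×10^5, f = 0.01609, h_f = 24.0 m ≈ 26.1 m ✓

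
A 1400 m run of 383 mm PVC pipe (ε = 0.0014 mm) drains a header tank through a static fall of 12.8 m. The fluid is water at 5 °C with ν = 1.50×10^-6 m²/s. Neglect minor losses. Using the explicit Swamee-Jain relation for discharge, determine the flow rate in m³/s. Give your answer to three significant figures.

Q ≈ 0.267 m³/s

Swamee-Jain (Type II): Q = -0.965·√(gD⁵h_f/L)·ln[ε/(3.7D) + √(3.17ν²L/(gD³h_f))]
√(gD⁵h_f/L) = √(9.81·0.383⁵·12.8/1400) = 0.02719
ε/(3.7D) = 9.88×10^-7; √(3.17ν²L/(gD³h_f)) = 3.76×10^-5
Q = -0.965·0.02719·ln(3.861×10^-5) = 0.2666 m³/s
Check: V = 2.31 m/s, Re = 5.91×10^5, f = 0.01277, h_f = 12.7 m ≈ 12.8 m ✓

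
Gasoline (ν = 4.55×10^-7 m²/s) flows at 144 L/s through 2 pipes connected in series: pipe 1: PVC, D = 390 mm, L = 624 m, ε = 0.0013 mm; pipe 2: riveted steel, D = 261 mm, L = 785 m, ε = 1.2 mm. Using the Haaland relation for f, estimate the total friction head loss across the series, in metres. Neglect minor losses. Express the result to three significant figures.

H ≈ 34.4 m

Pipe 1: V = 1.205 m/s, Re = 1.03×10^6, ε/D = 3.33×10^-6, f = 0.01158, h_1 = f(L/D)V²/2g = 1.372 m
Pipe 2: V = 2.691 m/s, Re = 1.54×10^6, ε/D = 0.00460, f = 0.02973, h_2 = f(L/D)V²/2g = 33.01 m
Series → Q common, losses add: H = Σh = 34.39 m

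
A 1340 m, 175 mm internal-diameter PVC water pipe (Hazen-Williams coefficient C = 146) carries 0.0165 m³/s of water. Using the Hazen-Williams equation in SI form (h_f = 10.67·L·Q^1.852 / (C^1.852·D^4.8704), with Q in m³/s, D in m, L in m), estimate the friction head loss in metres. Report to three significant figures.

h_f ≈ 3.41 m

h_f = 10.67·1340·0.0165^1.852 / (146^1.852·0.175^4.8704) = 3.407 m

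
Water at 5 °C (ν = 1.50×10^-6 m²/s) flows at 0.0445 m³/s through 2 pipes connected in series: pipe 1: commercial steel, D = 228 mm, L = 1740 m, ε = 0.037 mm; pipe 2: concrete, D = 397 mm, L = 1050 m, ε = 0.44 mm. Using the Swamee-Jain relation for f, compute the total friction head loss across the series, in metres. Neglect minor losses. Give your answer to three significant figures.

H ≈ 8.40 m

Pipe 1: V = 1.090 m/s, Re = 1.66×10^5, ε/D = 1.62×10^-4, f = 0.01733, h_1 = f(L/D)V²/2g = 8.007 m
Pipe 2: V = 0.3595 m/s, Re = 9.51×10^4, ε/D = 0.00111, f = 0.02281, h_2 = f(L/D)V²/2g = 0.3974 m
Series → Q common, losses add: H = Σh = 8.404 m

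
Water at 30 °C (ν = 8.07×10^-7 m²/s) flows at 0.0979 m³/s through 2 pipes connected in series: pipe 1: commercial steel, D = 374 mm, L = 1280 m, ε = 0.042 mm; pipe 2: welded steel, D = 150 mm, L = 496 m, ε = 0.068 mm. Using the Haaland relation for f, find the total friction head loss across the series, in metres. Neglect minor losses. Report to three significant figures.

H ≈ 89.1 m

Pipe 1: V = 0.8911 m/s, Re = 4.13×10^5, ε/D = 1.12×10^-4, f = 0.01472, h_1 = f(L/D)V²/2g = 2.039 m
Pipe 2: V = 5.540 m/s, Re = 1.03×10^6, ε/D = 4.53×10^-4, f = 0.01683, h_2 = f(L/D)V²/2g = 87.05 m
Series → Q common, losses add: H = Σh = 89.09 m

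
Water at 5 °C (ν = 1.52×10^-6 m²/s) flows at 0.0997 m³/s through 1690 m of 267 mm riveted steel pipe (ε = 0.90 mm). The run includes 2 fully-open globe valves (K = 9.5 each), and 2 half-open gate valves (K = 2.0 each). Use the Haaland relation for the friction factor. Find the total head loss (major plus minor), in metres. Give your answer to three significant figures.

V = 4Q/(πD²) = 1.781 m/s; V²/2g = 0.1616 m
Re = 3.13×10^5, ε/D = 0.00337 → f = 0.02746 (Haaland)
Major: h_f = f(L/D)·V²/2g = 0.02746·6330·0.1616 = 28.09 m
Minor: ΣK = 23.0; h_m = ΣK·V²/2g = 3.717 m
Total H_L = 28.09 + 3.717 = 31.80 m

H_L ≈ 31.8 m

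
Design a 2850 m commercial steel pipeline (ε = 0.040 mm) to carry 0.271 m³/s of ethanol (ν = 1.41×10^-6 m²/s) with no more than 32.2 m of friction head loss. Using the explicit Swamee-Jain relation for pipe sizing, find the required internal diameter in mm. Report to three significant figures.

Swamee-Jain (Type III): D = 0.66·[ε^1.25·(LQ²/(gh_f))^4.75 + ν·Q^9.4·(L/(gh_f))^5.2]^0.04
LQ²/(gh_f) = 0.6626; L/(gh_f) = 9.022
Term 1 = ε^1.25·(…)^4.75 = 4.50×10^-7; Term 2 = ν·Q^9.4·(…)^5.2 = 6.12×10^-7
D = 0.66·(4.50×10^-7 + 6.12×10^-7)^0.04 = 0.3807 m = 381 mm
Check: V = 2.38 m/s, Re = 6.43×10^5, f = 0.01414, h_f = 30.6 m ≈ 32.2 m ✓

D ≈ 381 mm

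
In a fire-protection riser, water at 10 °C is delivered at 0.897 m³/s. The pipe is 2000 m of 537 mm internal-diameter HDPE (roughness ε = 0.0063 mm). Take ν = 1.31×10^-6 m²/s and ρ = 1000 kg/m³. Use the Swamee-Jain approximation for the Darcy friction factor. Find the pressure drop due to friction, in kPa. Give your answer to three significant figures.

Δp ≈ 324 kPa

V = 4Q/(πD²) = 4·0.897/(π·0.537²) = 3.961 m/s
Re = VD/ν = 3.961·0.537/1.31×10^-6 = 1.62×10^6 → turbulent
ε/D = 0.0063/537 = 1.17×10^-5
Swamee-Jain: f = 0.01110
h_f = f(L/D)V²/(2g) = 0.01110·(2000/0.537)·3.961²/(2·9.81) = 33.05 m
Δp = ρg·h_f = 1000·9.81·33.05 = 324.2 kPa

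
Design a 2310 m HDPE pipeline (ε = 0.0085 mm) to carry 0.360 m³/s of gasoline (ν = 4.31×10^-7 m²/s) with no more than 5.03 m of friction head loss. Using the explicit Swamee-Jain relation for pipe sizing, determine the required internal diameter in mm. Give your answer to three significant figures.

Swamee-Jain (Type III): D = 0.66·[ε^1.25·(LQ²/(gh_f))^4.75 + ν·Q^9.4·(L/(gh_f))^5.2]^0.04
LQ²/(gh_f) = 6.067; L/(gh_f) = 46.81
Term 1 = ε^1.25·(…)^4.75 = 0.00240; Term 2 = ν·Q^9.4·(…)^5.2 = 0.0141
D = 0.66·(0.00240 + 0.0141)^0.04 = 0.5601 m = 560 mm
Check: V = 1.46 m/s, Re = 1.90×10^6, f = 0.01098, h_f = 4.93 m ≈ 5.03 m ✓

D ≈ 560 mm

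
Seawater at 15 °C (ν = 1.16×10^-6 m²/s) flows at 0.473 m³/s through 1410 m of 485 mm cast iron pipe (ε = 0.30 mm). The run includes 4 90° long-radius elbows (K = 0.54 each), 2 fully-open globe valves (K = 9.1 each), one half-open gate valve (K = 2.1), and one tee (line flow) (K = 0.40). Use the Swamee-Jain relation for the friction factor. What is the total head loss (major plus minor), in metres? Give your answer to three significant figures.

V = 4Q/(πD²) = 2.560 m/s; V²/2g = 0.3341 m
Re = 1.07×10^6, ε/D = 6.19×10^-4 → f = 0.01802 (Swamee-Jain)
Major: h_f = f(L/D)·V²/2g = 0.01802·2907·0.3341 = 17.51 m
Minor: ΣK = 22.9; h_m = ΣK·V²/2g = 7.638 m
Total H_L = 17.51 + 7.638 = 25.14 m

H_L ≈ 25.1 m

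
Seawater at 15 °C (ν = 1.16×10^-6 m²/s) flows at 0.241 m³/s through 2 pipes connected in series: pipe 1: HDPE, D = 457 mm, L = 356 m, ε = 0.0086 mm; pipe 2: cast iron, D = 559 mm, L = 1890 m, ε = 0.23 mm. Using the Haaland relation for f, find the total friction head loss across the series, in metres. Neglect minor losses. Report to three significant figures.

H ≈ 3.94 m

Pipe 1: V = 1.469 m/s, Re = 5.79×10^5, ε/D = 1.88×10^-5, f = 0.01297, h_1 = f(L/D)V²/2g = 1.112 m
Pipe 2: V = 0.9820 m/s, Re = 4.73×10^5, ε/D = 4.11×10^-4, f = 0.01704, h_2 = f(L/D)V²/2g = 2.831 m
Series → Q common, losses add: H = Σh = 3.943 m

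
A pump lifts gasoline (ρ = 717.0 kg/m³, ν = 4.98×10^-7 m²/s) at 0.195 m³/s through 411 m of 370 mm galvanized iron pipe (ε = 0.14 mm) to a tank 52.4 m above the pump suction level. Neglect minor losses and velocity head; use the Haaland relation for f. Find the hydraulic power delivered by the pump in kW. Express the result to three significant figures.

P_hyd ≈ 76.0 kW

V = 4Q/(πD²) = 1.814 m/s; Re = 1.35×10^6; ε/D = 3.78×10^-4; f = 0.01614
h_f = f(L/D)V²/2g = 3.005 m
Total head H = z + h_f = 52.4 + 3.005 = 55.41 m
P_hyd = ρgQH = 717.0·9.81·0.195·55.41 = 75.99 kW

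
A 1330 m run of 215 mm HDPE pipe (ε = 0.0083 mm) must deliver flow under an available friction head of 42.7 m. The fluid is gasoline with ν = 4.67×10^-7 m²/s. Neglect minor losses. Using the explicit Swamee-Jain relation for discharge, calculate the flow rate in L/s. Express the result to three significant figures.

Swamee-Jain (Type II): Q = -0.965·√(gD⁵h_f/L)·ln[ε/(3.7D) + √(3.17ν²L/(gD³h_f))]
√(gD⁵h_f/L) = √(9.81·0.215⁵·42.7/1330) = 0.01203
ε/(3.7D) = 1.04×10^-5; √(3.17ν²L/(gD³h_f)) = 1.49×10^-5
Q = -0.965·0.01203·ln(2.530×10^-5) = 0.1229 m³/s
Check: V = 3.38 m/s, Re = 1.56×10^6, f = 0.01187, h_f = 42.9 m ≈ 42.7 m ✓

Q ≈ 123 L/s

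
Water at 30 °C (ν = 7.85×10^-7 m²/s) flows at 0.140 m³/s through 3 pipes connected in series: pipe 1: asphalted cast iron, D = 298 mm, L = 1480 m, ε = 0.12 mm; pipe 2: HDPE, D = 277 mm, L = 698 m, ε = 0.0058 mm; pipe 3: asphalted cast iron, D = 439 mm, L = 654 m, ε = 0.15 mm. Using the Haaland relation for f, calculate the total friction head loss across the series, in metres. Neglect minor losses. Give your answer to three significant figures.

Pipe 1: V = 2.007 m/s, Re = 7.62×10^5, ε/D = 4.03×10^-4, f = 0.01661, h_1 = f(L/D)V²/2g = 16.94 m
Pipe 2: V = 2.323 m/s, Re = 8.20×10^5, ε/D = 2.09×10^-5, f = 0.01233, h_2 = f(L/D)V²/2g = 8.545 m
Pipe 3: V = 0.9249 m/s, Re = 5.17×10^5, ε/D = 3.42×10^-4, f = 0.01645, h_3 = f(L/D)V²/2g = 1.068 m
Series → Q common, losses add: H = Σh = 26.56 m

H ≈ 26.6 m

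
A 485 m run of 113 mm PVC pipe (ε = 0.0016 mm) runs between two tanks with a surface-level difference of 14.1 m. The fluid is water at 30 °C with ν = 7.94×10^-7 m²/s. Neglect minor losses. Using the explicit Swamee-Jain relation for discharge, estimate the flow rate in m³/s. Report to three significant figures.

Q ≈ 0.0211 m³/s

Swamee-Jain (Type II): Q = -0.965·√(gD⁵h_f/L)·ln[ε/(3.7D) + √(3.17ν²L/(gD³h_f))]
√(gD⁵h_f/L) = √(9.81·0.113⁵·14.1/485) = 0.002292
ε/(3.7D) = 3.83×10^-6; √(3.17ν²L/(gD³h_f)) = 6.97×10^-5
Q = -0.965·0.002292·ln(7.352×10^-5) = 0.02105 m³/s
Check: V = 2.10 m/s, Re = 2.99×10^5, f = 0.01455, h_f = 14.0 m ≈ 14.1 m ✓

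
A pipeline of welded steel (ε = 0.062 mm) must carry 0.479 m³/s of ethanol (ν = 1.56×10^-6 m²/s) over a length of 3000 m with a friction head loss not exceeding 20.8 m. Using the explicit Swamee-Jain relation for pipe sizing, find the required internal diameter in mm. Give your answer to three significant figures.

Swamee-Jain (Type III): D = 0.66·[ε^1.25·(LQ²/(gh_f))^4.75 + ν·Q^9.4·(L/(gh_f))^5.2]^0.04
LQ²/(gh_f) = 3.373; L/(gh_f) = 14.70
Term 1 = ε^1.25·(…)^4.75 = 0.00177; Term 2 = ν·Q^9.4·(…)^5.2 = 0.00181
D = 0.66·(0.00177 + 0.00181)^0.04 = 0.5269 m = 527 mm
Check: V = 2.20 m/s, Re = 7.42×10^5, f = 0.01411, h_f = 19.8 m ≈ 20.8 m ✓

D ≈ 527 mm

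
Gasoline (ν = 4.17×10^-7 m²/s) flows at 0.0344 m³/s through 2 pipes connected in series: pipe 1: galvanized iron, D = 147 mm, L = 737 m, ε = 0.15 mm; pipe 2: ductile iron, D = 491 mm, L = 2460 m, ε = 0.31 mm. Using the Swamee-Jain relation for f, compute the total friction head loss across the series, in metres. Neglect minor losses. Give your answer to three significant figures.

Pipe 1: V = 2.027 m/s, Re = 7.15×10^5, ε/D = 0.00102, f = 0.02025, h_1 = f(L/D)V²/2g = 21.26 m
Pipe 2: V = 0.1817 m/s, Re = 2.14×10^5, ε/D = 6.31×10^-4, f = 0.01949, h_2 = f(L/D)V²/2g = 0.1643 m
Series → Q common, losses add: H = Σh = 21.43 m

H ≈ 21.4 m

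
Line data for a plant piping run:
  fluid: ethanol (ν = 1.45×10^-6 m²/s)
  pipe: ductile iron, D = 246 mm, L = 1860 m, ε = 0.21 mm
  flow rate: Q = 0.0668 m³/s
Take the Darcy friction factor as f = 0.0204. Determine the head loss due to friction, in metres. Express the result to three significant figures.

V = 4Q/(πD²) = 4·0.0668/(π·0.246²) = 1.405 m/s
h_f = f(L/D)V²/(2g) = 0.02040·(1860/0.246)·1.405²/(2·9.81) = 15.53 m

h_f ≈ 15.5 m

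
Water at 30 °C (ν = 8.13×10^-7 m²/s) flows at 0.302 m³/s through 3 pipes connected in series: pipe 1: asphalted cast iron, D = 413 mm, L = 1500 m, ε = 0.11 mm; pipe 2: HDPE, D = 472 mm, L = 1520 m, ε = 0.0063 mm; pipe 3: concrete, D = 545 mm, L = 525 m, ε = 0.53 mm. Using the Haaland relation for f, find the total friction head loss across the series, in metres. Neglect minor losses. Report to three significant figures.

H ≈ 21.7 m

Pipe 1: V = 2.254 m/s, Re = 1.15×10^6, ε/D = 2.66×10^-4, f = 0.01521, h_1 = f(L/D)V²/2g = 14.30 m
Pipe 2: V = 1.726 m/s, Re = 1.00×10^6, ε/D = 1.33×10^-5, f = 0.01183, h_2 = f(L/D)V²/2g = 5.783 m
Pipe 3: V = 1.295 m/s, Re = 8.68×10^5, ε/D = 9.72×10^-4, f = 0.01985, h_3 = f(L/D)V²/2g = 1.634 m
Series → Q common, losses add: H = Σh = 21.72 m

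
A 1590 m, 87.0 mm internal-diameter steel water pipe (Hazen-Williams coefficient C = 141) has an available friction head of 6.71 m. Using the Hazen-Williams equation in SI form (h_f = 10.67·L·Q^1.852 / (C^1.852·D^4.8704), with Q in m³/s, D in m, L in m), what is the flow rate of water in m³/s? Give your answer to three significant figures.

Rearranging: Q = [h_f·C^1.852·D^4.8704 / (10.67·L)]^(1/1.852)
Q = [6.71·141^1.852·0.0870^4.8704 / (10.67·1590)]^0.540 = 0.003334 m³/s

Q ≈ 0.00333 m³/s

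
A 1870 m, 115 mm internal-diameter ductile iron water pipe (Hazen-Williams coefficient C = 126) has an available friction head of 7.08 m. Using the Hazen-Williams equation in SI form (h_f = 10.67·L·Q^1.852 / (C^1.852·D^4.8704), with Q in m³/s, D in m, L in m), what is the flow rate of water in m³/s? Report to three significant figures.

Rearranging: Q = [h_f·C^1.852·D^4.8704 / (10.67·L)]^(1/1.852)
Q = [7.08·126^1.852·0.115^4.8704 / (10.67·1870)]^0.540 = 0.005853 m³/s

Q ≈ 0.00585 m³/s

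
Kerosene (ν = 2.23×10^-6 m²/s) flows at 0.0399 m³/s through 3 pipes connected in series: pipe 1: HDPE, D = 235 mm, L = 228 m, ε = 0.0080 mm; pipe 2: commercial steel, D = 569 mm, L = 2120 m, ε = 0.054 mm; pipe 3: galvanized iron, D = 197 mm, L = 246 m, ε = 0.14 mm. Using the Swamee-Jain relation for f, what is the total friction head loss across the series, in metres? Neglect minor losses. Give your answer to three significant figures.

H ≈ 3.15 m

Pipe 1: V = 0.9199 m/s, Re = 9.69×10^4, ε/D = 3.40×10^-5, f = 0.01818, h_1 = f(L/D)V²/2g = 0.7609 m
Pipe 2: V = 0.1569 m/s, Re = 4.00×10^4, ε/D = 9.49×10^-5, f = 0.02218, h_2 = f(L/D)V²/2g = 0.1037 m
Pipe 3: V = 1.309 m/s, Re = 1.16×10^5, ε/D = 7.11×10^-4, f = 0.02095, h_3 = f(L/D)V²/2g = 2.285 m
Series → Q common, losses add: H = Σh = 3.150 m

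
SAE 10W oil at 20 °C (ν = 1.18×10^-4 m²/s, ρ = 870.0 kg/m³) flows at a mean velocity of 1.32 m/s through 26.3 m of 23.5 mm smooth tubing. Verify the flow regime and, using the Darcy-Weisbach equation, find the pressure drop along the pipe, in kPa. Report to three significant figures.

Re = VD/ν = 1.32·0.02350/1.18×10^-4 = 263 → laminar (Re < 2300)
f = 64/Re = 0.2435
h_f = f(L/D)V²/(2g) = 0.2435·(26.3/0.02350)·1.32²/(2·9.81) = 24.20 m
Δp = ρg·h_f = 870.0·9.81·24.20 = 206.5 kPa

Δp ≈ 207 kPa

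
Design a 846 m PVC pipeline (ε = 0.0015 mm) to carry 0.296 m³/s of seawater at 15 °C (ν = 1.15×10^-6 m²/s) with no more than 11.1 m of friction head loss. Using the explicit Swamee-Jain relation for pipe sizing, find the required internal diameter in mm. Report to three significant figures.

D ≈ 370 mm

Swamee-Jain (Type III): D = 0.66·[ε^1.25·(LQ²/(gh_f))^4.75 + ν·Q^9.4·(L/(gh_f))^5.2]^0.04
LQ²/(gh_f) = 0.6807; L/(gh_f) = 7.769
Term 1 = ε^1.25·(…)^4.75 = 8.45×10^-9; Term 2 = ν·Q^9.4·(…)^5.2 = 5.26×10^-7
D = 0.66·(8.45×10^-9 + 5.26×10^-7)^0.04 = 0.3704 m = 370 mm
Check: V = 2.75 m/s, Re = 8.85×10^5, f = 0.01194, h_f = 10.5 m ≈ 11.1 m ✓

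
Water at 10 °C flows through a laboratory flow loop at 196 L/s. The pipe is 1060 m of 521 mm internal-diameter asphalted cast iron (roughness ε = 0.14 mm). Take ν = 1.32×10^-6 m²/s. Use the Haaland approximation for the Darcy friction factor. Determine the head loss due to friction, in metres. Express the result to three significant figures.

h_f ≈ 1.43 m

V = 4Q/(πD²) = 4·0.196/(π·0.521²) = 0.9194 m/s
Re = VD/ν = 0.9194·0.521/1.32×10^-6 = 3.63×10^5 → turbulent
ε/D = 0.14/521 = 2.69×10^-4
Haaland: f = 0.01630
h_f = f(L/D)V²/(2g) = 0.01630·(1060/0.521)·0.9194²/(2·9.81) = 1.428 m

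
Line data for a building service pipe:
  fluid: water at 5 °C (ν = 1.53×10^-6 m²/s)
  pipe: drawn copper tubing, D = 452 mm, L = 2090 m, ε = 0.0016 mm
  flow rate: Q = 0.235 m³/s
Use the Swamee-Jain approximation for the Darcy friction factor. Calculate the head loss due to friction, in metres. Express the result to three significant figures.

V = 4Q/(πD²) = 4·0.235/(π·0.452²) = 1.465 m/s
Re = VD/ν = 1.465·0.452/1.53×10^-6 = 4.33×10^5 → turbulent
ε/D = 0.0016/452 = 3.54×10^-6
Swamee-Jain: f = 0.01349
h_f = f(L/D)V²/(2g) = 0.01349·(2090/0.452)·1.465²/(2·9.81) = 6.818 m

h_f ≈ 6.82 m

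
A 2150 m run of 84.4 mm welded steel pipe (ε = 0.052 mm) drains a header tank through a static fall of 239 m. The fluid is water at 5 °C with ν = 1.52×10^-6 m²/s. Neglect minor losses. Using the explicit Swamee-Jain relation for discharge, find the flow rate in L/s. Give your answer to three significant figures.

Swamee-Jain (Type II): Q = -0.965·√(gD⁵h_f/L)·ln[ε/(3.7D) + √(3.17ν²L/(gD³h_f))]
√(gD⁵h_f/L) = √(9.81·0.0844⁵·239/2150) = 0.002161
ε/(3.7D) = 1.67×10^-4; √(3.17ν²L/(gD³h_f)) = 1.06×10^-4
Q = -0.965·0.002161·ln(2.722×10^-4) = 0.01712 m³/s
Check: V = 3.06 m/s, Re = 1.70×10^5, f = 0.01979, h_f = 241 m ≈ 239 m ✓

Q ≈ 17.1 L/s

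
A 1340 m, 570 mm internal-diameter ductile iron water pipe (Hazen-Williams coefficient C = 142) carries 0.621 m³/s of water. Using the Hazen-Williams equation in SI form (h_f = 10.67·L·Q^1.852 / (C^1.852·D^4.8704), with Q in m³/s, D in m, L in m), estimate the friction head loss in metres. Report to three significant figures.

h_f = 10.67·1340·0.621^1.852 / (142^1.852·0.570^4.8704) = 9.441 m

h_f ≈ 9.44 m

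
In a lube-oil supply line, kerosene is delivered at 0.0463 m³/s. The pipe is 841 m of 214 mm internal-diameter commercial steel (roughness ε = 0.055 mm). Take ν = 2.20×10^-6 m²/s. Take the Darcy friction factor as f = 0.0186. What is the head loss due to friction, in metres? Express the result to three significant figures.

V = 4Q/(πD²) = 4·0.0463/(π·0.214²) = 1.287 m/s
h_f = f(L/D)V²/(2g) = 0.01860·(841/0.214)·1.287²/(2·9.81) = 6.173 m

h_f ≈ 6.17 m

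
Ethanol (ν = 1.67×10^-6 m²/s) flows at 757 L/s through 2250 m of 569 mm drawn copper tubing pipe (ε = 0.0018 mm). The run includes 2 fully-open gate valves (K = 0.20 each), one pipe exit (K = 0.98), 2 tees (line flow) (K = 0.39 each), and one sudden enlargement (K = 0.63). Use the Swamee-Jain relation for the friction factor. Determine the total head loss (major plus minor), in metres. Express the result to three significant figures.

H_L ≈ 22.1 m

V = 4Q/(πD²) = 2.977 m/s; V²/2g = 0.4517 m
Re = 1.01×10^6, ε/D = 3.16×10^-6 → f = 0.01166 (Swamee-Jain)
Major: h_f = f(L/D)·V²/2g = 0.01166·3954·0.4517 = 20.83 m
Minor: ΣK = 2.79; h_m = ΣK·V²/2g = 1.260 m
Total H_L = 20.83 + 1.260 = 22.09 m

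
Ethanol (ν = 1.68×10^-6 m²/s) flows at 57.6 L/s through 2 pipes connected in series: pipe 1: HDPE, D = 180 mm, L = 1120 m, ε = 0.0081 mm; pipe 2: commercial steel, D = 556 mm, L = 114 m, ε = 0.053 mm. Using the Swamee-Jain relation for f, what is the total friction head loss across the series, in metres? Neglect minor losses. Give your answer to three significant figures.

Pipe 1: V = 2.264 m/s, Re = 2.43×10^5, ε/D = 4.50×10^-5, f = 0.01542, h_1 = f(L/D)V²/2g = 25.05 m
Pipe 2: V = 0.2372 m/s, Re = 7.85×10^4, ε/D = 9.53×10^-5, f = 0.01929, h_2 = f(L/D)V²/2g = 0.01135 m
Series → Q common, losses add: H = Σh = 25.06 m

H ≈ 25.1 m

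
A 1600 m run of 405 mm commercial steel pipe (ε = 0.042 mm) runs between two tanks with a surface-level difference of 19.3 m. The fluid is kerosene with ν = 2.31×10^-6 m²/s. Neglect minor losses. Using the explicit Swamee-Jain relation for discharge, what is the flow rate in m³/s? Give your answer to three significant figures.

Swamee-Jain (Type II): Q = -0.965·√(gD⁵h_f/L)·ln[ε/(3.7D) + √(3.17ν²L/(gD³h_f))]
√(gD⁵h_f/L) = √(9.81·0.405⁵·19.3/1600) = 0.03591
ε/(3.7D) = 2.80×10^-5; √(3.17ν²L/(gD³h_f)) = 4.64×10^-5
Q = -0.965·0.03591·ln(7.442×10^-5) = 0.3294 m³/s
Check: V = 2.56 m/s, Re = 4.48×10^5, f = 0.01470, h_f = 19.3 m ≈ 19.3 m ✓

Q ≈ 0.329 m³/s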